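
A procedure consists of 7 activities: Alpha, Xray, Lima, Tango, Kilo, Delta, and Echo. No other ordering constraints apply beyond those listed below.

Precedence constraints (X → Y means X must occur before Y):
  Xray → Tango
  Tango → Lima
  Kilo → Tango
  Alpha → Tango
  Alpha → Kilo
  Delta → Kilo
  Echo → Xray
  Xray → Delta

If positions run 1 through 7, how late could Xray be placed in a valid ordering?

Every activity that must follow Xray has to come after it. Tracing all chains starting from Xray, those activities are: Lima, Tango, Kilo, Delta — 4 in total.
So at least 4 activities follow Xray, putting Xray no later than position 3. That position is achievable by scheduling everything else first.

3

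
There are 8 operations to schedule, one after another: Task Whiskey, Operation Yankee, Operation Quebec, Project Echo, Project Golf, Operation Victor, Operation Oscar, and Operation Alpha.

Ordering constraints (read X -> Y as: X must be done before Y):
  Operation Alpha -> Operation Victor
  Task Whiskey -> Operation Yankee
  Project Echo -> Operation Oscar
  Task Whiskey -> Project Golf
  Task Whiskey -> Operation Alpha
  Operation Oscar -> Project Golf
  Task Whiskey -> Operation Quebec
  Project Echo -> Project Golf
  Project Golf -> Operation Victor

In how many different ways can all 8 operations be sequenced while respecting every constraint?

298

The operations with no prerequisites are Task Whiskey, Project Echo; any of them can be placed first.
Enumerating by repeatedly choosing an available operation (one whose prerequisites are all placed) gives 298 distinct complete orderings.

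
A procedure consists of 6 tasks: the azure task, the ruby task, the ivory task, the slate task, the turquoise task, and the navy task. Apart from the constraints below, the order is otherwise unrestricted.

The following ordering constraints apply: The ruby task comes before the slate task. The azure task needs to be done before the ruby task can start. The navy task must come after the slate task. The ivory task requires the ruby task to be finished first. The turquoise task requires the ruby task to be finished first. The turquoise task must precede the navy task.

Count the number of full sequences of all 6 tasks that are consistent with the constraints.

8

Only the azure task has no prerequisites, so it must go first.
Counting all ways to extend the partial order to a total order gives 8.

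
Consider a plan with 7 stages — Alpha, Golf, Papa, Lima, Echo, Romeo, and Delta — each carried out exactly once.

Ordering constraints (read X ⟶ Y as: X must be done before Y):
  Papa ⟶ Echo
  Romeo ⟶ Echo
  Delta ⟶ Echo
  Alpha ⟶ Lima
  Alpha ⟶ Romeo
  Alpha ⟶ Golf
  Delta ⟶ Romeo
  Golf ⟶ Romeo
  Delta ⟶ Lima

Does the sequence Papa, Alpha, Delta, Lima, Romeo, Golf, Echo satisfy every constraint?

In the proposed order, Romeo appears before Golf.
Since Golf is required before Romeo, the ordering is invalid.

No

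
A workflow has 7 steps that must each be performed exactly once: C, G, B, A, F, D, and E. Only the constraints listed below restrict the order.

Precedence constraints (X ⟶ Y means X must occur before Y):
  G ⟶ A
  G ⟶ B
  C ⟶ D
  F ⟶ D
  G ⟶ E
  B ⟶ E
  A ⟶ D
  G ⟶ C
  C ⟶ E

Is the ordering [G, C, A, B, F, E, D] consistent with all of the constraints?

Yes

Checking each listed constraint against this order: for instance, G is in position 1 and E in position 6, so that constraint holds — and the remaining constraints check out the same way.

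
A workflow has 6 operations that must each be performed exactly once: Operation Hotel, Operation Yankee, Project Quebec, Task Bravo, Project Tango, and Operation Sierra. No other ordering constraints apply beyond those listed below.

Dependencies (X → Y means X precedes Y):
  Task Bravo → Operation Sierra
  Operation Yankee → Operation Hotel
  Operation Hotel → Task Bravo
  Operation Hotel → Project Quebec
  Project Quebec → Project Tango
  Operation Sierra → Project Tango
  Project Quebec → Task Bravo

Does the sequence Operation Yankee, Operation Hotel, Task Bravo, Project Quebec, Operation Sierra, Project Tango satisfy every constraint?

No

The sequence places Task Bravo ahead of Project Quebec.
That contradicts the constraint that Project Quebec must precede Task Bravo.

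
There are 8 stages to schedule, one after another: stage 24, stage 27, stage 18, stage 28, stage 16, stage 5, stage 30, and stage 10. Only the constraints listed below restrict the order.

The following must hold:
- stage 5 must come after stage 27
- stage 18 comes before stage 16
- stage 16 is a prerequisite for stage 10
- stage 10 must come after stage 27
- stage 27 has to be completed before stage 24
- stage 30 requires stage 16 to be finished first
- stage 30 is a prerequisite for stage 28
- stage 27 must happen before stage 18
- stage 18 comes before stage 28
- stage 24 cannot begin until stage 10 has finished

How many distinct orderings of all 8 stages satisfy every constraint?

Stage 27 is the only stage with nothing required before it, so every ordering starts there.
Counting all ways to extend the partial order to a total order gives 42.

42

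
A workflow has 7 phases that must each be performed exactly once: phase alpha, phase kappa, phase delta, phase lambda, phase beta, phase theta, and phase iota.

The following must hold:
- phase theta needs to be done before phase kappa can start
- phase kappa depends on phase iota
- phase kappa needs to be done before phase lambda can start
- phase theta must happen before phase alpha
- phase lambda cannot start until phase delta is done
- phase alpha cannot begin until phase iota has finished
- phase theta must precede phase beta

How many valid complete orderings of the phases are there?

145

3 phases have no prerequisites (phase delta, phase theta, phase iota), so any of them could come first.
Counting all ways to extend the partial order to a total order gives 145.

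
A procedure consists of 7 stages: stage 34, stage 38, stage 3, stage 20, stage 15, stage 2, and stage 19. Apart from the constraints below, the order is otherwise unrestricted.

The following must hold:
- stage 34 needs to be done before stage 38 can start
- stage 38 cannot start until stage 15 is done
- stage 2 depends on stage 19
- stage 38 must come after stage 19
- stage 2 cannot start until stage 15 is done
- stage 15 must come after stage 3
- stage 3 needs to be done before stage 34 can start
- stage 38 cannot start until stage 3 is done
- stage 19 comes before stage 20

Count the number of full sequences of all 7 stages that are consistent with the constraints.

The stages with no prerequisites are stage 3, stage 19; any of them can be placed first.
Counting all ways to extend the partial order to a total order gives 87.

87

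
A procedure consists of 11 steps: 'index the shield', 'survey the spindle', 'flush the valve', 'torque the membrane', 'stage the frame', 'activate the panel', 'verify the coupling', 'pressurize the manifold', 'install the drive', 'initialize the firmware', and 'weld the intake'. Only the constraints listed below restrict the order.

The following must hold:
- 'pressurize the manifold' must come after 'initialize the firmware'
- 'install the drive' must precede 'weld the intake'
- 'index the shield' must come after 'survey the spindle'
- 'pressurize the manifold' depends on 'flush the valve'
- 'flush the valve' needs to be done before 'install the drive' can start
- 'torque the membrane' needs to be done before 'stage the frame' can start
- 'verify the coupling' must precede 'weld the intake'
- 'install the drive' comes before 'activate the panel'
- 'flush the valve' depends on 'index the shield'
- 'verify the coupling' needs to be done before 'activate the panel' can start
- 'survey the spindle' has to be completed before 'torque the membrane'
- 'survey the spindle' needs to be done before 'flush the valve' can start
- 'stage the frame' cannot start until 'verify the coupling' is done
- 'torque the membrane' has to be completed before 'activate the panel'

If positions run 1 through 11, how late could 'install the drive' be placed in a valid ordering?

9

Every step that must follow 'install the drive' has to come after it. Tracing all chains starting from 'install the drive', those steps are: 'activate the panel', 'weld the intake' — 2 in total.
So at least 2 steps follow 'install the drive', putting 'install the drive' no later than position 9. That position is achievable by scheduling everything else first.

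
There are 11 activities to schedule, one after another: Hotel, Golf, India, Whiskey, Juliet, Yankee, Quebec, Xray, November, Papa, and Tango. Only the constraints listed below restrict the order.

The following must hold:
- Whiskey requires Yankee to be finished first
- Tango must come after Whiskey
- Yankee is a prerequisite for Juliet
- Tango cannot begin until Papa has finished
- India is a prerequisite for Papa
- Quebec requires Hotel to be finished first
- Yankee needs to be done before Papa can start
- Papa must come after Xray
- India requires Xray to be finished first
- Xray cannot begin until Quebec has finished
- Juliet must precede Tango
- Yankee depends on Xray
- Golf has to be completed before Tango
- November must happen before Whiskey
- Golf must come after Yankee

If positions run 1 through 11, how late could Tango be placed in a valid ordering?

No constraint forces any activity after Tango, so it can be placed last, in position 11.

11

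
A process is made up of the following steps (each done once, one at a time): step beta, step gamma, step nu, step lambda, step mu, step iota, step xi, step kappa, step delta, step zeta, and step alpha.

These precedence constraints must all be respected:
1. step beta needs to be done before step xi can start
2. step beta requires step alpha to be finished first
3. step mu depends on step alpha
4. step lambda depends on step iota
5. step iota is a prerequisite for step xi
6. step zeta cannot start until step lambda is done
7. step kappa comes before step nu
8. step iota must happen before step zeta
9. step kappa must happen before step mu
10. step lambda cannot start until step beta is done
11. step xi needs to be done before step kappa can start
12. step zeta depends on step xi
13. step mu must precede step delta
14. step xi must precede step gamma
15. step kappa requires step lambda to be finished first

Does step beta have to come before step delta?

There is a constraint chain step beta → step lambda → step kappa → step mu → step delta.
Hence step beta necessarily comes before step delta.

Yes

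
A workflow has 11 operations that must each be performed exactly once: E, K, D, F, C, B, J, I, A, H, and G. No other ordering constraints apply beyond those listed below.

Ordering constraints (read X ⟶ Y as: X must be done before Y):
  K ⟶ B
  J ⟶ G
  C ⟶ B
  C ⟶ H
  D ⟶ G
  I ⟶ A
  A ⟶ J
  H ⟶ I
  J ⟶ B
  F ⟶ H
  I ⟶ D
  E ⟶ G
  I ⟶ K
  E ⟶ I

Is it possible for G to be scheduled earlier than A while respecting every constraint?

No

The constraints give a chain A → J → G, which forces A before G.
So no valid ordering can have G before A.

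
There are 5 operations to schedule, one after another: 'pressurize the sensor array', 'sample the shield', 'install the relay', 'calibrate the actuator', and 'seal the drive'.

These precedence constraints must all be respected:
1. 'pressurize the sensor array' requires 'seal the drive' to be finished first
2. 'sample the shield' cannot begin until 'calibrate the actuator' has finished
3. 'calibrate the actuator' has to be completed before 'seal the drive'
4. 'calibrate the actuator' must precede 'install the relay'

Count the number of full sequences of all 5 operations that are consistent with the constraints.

Only 'calibrate the actuator' has no prerequisites, so it must go first.
Systematically extending each partial ordering one operation at a time and counting, there are 12 complete orderings.

12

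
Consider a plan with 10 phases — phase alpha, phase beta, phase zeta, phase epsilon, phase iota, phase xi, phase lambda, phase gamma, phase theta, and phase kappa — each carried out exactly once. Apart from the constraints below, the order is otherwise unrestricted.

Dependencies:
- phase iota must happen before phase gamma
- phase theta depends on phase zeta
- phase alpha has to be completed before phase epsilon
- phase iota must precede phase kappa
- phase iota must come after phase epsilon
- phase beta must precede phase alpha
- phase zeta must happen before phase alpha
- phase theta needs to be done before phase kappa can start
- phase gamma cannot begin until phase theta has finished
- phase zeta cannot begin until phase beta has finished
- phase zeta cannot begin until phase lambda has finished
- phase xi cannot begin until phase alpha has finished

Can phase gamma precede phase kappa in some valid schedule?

Yes

Nothing in the constraints forces phase kappa before phase gamma — there is no chain from phase kappa to phase gamma.
That means at least one valid schedule has phase gamma before phase kappa.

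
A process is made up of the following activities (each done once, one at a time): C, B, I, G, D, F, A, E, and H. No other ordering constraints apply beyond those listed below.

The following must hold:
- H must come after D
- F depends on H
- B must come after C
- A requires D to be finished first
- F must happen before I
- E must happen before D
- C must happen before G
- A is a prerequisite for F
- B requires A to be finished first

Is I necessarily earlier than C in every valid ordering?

No chain of constraints connects I to C in either direction.
There exist valid orderings with C before I, so I is not required to come first.

No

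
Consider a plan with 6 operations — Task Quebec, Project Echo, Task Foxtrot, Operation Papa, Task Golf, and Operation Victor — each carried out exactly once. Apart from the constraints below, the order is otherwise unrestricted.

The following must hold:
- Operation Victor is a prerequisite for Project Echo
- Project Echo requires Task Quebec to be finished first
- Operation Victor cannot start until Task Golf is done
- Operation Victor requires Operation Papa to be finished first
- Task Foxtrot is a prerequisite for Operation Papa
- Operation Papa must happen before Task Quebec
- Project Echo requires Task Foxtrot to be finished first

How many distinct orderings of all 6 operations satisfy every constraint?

7

2 operations have no prerequisites (Task Foxtrot, Task Golf), so any of them could come first.
Systematically extending each partial ordering one operation at a time and counting, there are 7 complete orderings.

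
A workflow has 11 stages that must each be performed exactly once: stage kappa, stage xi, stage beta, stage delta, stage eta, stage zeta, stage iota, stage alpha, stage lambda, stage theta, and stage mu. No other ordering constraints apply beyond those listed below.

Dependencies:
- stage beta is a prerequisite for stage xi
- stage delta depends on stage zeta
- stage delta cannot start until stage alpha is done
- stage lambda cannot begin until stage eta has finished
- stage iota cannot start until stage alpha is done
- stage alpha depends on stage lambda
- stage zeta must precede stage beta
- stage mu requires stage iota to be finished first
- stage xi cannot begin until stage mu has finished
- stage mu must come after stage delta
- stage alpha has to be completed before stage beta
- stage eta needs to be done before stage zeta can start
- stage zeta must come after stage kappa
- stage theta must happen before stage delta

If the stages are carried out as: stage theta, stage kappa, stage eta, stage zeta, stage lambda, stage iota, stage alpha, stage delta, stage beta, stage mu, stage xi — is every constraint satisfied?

No

Here stage alpha comes after stage iota.
But one of the constraints requires stage alpha before stage iota, so this ordering violates it.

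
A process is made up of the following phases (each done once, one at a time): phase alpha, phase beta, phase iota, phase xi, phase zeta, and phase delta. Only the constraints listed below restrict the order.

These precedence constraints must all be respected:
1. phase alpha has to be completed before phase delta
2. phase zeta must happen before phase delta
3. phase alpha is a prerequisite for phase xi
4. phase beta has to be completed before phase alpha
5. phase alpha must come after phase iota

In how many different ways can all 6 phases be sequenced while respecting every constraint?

18

3 phases have no prerequisites (phase beta, phase iota, phase zeta), so any of them could come first.
Systematically extending each partial ordering one phase at a time and counting, there are 18 complete orderings.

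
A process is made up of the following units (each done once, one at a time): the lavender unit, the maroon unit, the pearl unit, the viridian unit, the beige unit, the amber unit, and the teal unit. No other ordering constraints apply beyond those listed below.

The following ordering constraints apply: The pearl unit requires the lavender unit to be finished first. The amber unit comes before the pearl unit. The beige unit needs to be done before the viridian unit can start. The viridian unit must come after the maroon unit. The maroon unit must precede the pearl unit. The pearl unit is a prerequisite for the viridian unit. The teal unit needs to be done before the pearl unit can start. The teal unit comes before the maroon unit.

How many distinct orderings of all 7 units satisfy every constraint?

The units with no prerequisites are the lavender unit, the beige unit, the amber unit, the teal unit; any of them can be placed first.
Enumerating by repeatedly choosing an available unit (one whose prerequisites are all placed) gives 72 distinct complete orderings.

72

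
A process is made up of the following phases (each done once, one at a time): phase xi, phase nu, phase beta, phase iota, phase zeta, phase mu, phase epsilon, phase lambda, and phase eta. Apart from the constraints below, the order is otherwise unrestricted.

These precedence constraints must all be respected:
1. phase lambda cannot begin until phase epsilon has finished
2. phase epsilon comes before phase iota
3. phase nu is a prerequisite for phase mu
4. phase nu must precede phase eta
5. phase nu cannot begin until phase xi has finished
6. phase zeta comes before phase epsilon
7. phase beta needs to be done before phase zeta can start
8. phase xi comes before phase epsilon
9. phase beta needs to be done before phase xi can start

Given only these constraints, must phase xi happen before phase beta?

No

In fact the dependencies run the other way: phase beta → phase xi.
So phase xi does not have to come before phase beta — it cannot.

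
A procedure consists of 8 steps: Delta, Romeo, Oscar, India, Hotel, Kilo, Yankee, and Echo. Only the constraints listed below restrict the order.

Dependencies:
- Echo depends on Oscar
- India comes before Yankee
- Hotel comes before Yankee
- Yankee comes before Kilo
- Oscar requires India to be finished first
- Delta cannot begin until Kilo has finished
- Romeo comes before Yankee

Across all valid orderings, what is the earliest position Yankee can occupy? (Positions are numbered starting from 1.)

4

The steps that are forced before Yankee, directly or transitively, are Romeo, India, Hotel. That's 3 steps.
So at minimum 3 steps come before Yankee, putting Yankee no earlier than position 4. That position is achievable by scheduling exactly those predecessors first.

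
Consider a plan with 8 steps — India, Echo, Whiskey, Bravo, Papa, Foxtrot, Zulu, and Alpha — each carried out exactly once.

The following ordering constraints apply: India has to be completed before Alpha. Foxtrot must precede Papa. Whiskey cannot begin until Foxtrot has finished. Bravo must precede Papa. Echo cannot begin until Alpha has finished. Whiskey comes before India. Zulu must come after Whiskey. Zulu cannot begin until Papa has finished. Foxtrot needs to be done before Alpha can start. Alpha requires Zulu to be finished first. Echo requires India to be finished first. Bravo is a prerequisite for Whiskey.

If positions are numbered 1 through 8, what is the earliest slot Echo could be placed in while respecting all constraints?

The steps that are forced before Echo, directly or transitively, are India, Whiskey, Bravo, Papa, Foxtrot, Zulu, Alpha. That's 7 steps.
So at minimum 7 steps come before Echo, putting Echo no earlier than position 8. That position is achievable by scheduling exactly those predecessors first.

8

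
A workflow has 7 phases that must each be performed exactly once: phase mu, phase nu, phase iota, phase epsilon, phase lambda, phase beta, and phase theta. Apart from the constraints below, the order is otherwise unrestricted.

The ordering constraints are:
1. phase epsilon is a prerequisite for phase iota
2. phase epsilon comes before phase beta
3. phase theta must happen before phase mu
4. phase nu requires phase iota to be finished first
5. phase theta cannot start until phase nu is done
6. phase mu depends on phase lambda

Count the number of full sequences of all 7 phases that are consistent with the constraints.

29

The phases with no prerequisites are phase epsilon, phase lambda; any of them can be placed first.
Enumerating by repeatedly choosing an available phase (one whose prerequisites are all placed) gives 29 distinct complete orderings.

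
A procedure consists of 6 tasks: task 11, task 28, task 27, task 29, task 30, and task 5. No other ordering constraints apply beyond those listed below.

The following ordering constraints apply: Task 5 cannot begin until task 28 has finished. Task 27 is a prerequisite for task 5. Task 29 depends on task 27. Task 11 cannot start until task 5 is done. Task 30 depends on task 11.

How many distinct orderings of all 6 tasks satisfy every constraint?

9

2 tasks have no prerequisites (task 28, task 27), so any of them could come first.
Enumerating by repeatedly choosing an available task (one whose prerequisites are all placed) gives 9 distinct complete orderings.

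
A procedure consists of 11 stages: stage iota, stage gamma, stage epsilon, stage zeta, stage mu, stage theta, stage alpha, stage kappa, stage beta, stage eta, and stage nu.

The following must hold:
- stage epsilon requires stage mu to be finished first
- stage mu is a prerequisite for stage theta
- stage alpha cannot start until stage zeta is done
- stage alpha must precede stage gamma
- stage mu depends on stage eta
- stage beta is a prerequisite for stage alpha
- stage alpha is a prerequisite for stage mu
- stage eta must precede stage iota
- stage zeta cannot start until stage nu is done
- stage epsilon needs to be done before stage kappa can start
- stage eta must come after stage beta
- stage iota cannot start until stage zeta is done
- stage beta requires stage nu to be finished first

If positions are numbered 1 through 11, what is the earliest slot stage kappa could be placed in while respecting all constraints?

Every stage that must precede stage kappa has to come before it. Tracing all chains that end at stage kappa, those stages are: stage epsilon, stage zeta, stage mu, stage alpha, stage beta, stage eta, stage nu — 7 in total.
So at minimum 7 stages come before stage kappa, putting stage kappa no earlier than position 8. That position is achievable by scheduling exactly those predecessors first.

8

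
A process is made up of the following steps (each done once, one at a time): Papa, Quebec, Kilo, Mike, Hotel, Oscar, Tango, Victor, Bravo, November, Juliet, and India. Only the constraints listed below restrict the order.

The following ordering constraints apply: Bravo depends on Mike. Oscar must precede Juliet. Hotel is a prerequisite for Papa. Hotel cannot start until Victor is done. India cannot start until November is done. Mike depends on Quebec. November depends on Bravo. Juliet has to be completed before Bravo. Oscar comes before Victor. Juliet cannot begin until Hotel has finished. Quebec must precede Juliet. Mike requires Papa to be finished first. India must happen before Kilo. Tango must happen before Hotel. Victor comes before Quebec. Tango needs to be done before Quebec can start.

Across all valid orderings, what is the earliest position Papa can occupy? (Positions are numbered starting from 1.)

Every step that must precede Papa has to come before it. Tracing all chains that end at Papa, those steps are: Hotel, Oscar, Tango, Victor — 4 in total.
So at minimum 4 steps come before Papa, putting Papa no earlier than position 5. That position is achievable by scheduling exactly those predecessors first.

5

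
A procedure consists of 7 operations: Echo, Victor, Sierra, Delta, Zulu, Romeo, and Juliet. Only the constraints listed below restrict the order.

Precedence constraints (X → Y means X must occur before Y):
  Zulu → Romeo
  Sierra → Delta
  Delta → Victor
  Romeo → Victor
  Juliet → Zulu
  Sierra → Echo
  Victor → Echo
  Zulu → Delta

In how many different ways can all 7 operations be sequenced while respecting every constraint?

2 operations have no prerequisites (Sierra, Juliet), so any of them could come first.
Systematically extending each partial ordering one operation at a time and counting, there are 7 complete orderings.

7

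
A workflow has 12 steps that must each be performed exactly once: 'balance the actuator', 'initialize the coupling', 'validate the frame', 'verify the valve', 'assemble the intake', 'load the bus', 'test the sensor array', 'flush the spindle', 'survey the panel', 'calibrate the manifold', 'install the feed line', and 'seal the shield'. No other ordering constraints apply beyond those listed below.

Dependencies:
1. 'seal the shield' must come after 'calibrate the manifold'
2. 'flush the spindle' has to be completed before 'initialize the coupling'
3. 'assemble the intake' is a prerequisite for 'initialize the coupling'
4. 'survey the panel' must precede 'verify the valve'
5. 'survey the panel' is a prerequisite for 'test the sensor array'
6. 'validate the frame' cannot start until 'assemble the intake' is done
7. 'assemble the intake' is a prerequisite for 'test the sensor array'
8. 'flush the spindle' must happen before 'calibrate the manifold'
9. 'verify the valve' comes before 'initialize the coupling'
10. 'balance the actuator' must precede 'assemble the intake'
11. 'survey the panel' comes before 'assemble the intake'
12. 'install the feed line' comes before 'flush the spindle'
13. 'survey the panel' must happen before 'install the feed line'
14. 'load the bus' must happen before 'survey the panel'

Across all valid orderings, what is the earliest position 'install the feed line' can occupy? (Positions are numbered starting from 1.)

Working backwards through the constraints from 'install the feed line', its full set of required predecessors is 'load the bus', 'survey the panel' — 2 of them.
So at minimum 2 steps come before 'install the feed line', putting 'install the feed line' no earlier than position 3. That position is achievable by scheduling exactly those predecessors first.

3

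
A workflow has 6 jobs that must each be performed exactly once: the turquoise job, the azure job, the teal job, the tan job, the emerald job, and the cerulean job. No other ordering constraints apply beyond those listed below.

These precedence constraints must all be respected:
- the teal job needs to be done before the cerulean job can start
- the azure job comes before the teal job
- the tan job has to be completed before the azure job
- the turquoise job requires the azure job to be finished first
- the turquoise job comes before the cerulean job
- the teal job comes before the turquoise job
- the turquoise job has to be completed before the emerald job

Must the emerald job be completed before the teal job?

No

There is a chain the teal job → the turquoise job → the emerald job, which puts the teal job before the emerald job.
So the emerald job never precedes the teal job.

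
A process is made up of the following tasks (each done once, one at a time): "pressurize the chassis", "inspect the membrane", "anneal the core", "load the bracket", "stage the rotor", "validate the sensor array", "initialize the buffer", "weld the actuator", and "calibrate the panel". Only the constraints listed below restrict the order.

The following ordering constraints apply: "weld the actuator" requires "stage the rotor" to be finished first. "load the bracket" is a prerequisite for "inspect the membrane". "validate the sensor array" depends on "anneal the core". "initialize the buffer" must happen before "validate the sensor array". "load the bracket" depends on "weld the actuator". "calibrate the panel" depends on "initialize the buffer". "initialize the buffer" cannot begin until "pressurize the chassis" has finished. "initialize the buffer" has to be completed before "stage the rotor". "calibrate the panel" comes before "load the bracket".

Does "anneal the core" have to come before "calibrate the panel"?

No

"anneal the core" and "calibrate the panel" are not related by any chain of constraints.
So "anneal the core" can come before "calibrate the panel" or after — it is not forced.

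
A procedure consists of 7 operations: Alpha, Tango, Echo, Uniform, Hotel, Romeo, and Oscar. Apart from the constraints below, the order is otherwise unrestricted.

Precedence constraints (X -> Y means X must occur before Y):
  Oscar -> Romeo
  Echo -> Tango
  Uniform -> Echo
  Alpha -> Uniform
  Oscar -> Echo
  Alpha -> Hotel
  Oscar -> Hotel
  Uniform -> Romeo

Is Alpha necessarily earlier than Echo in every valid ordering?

Yes

There is a constraint chain Alpha → Uniform → Echo.
So Alpha must precede Echo in any valid ordering.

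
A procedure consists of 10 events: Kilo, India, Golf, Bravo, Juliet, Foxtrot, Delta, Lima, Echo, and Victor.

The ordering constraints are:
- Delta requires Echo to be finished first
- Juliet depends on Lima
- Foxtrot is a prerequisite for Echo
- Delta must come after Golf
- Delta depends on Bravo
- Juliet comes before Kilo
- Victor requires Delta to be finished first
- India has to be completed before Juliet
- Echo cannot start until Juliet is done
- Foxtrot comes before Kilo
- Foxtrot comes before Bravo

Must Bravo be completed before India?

No

No chain of constraints connects Bravo to India in either direction.
So Bravo can come before India or after — it is not forced.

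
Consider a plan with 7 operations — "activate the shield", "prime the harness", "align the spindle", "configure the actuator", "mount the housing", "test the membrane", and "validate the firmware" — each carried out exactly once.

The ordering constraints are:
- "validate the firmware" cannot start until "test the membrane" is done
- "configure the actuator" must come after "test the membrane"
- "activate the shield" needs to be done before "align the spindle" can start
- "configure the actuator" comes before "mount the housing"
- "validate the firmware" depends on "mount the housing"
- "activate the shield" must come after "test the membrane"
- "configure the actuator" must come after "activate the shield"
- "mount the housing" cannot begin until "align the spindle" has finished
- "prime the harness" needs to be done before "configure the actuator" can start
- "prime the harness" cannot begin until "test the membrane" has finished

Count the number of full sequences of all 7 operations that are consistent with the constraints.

"test the membrane" is the only operation with nothing required before it, so every ordering starts there.
Counting all ways to extend the partial order to a total order gives 5.

5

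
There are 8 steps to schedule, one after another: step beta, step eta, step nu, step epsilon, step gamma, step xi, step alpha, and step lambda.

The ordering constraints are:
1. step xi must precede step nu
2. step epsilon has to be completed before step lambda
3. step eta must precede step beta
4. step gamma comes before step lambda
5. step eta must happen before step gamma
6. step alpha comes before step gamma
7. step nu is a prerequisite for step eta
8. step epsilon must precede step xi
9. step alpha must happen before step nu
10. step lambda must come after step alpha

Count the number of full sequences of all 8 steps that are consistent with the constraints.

2 steps have no prerequisites (step epsilon, step alpha), so any of them could come first.
Enumerating by repeatedly choosing an available step (one whose prerequisites are all placed) gives 9 distinct complete orderings.

9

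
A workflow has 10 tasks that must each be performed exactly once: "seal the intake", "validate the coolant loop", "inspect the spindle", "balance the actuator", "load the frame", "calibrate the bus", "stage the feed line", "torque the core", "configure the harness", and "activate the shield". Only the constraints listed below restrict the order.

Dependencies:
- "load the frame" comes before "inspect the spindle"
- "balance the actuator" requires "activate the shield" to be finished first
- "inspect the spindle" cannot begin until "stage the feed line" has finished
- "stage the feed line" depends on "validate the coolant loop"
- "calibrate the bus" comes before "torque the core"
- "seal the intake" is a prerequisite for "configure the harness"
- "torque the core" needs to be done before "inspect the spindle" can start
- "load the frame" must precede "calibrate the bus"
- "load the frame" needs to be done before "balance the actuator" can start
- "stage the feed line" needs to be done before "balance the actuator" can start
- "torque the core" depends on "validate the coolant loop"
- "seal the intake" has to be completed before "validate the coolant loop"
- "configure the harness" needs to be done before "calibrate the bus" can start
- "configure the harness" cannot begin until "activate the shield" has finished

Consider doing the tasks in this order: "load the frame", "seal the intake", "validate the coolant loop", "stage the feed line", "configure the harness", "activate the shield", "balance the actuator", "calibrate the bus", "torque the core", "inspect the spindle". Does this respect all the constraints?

Here "activate the shield" comes after "configure the harness".
Since "activate the shield" is required before "configure the harness", the ordering is invalid.

No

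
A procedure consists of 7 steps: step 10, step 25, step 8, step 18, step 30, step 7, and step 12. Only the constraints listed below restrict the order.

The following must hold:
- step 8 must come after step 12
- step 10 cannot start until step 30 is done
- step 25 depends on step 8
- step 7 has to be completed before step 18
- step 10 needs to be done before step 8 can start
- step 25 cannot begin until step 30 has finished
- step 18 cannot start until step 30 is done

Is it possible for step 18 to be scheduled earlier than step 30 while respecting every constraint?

There is a dependency chain step 30 → step 18, so step 18 always comes after step 30.
Hence step 18 can never be scheduled before step 30.

No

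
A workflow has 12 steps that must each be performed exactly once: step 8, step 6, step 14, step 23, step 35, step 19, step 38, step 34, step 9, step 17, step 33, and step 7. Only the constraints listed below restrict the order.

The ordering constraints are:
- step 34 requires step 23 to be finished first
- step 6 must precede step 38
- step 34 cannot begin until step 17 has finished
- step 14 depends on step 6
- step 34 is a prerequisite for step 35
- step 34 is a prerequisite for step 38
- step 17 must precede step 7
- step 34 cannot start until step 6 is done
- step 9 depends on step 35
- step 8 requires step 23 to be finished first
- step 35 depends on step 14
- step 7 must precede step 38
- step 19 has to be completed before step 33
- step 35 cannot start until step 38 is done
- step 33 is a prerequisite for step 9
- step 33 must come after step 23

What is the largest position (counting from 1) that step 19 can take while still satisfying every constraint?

10

Following every chain forward from step 19, the steps that must come later are step 9, step 33 — 2 of them.
So at least 2 steps follow step 19, putting step 19 no later than position 10. That position is achievable by scheduling everything else first.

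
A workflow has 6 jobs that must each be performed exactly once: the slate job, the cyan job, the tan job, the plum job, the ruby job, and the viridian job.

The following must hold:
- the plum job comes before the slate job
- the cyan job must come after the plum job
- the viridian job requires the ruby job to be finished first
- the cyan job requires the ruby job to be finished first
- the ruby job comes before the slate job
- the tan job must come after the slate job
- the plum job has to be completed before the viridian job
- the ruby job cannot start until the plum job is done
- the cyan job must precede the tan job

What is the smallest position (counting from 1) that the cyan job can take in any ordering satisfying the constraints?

Every job that must precede the cyan job has to come before it. Tracing all chains that end at the cyan job, those jobs are: the plum job, the ruby job — 2 in total.
With 2 mandatory predecessors, the earliest the cyan job can sit is position 2+1 = 3, and placing just those 2 first achieves it.

3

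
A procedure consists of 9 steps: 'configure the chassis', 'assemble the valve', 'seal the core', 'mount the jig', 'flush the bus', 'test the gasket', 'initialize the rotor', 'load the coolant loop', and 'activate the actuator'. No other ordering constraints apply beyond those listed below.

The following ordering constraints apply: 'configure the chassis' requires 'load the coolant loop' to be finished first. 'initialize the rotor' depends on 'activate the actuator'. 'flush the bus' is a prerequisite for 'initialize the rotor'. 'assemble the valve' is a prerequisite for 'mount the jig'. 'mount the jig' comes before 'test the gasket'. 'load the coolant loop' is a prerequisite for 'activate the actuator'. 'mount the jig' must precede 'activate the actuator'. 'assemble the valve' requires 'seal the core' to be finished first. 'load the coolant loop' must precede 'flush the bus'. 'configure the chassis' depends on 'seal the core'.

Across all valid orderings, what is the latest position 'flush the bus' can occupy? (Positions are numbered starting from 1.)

8

The only step forced after 'flush the bus' (directly or by a chain) is 'initialize the rotor'.
So at least 1 step follows 'flush the bus', putting 'flush the bus' no later than position 8. That position is achievable by scheduling everything else first.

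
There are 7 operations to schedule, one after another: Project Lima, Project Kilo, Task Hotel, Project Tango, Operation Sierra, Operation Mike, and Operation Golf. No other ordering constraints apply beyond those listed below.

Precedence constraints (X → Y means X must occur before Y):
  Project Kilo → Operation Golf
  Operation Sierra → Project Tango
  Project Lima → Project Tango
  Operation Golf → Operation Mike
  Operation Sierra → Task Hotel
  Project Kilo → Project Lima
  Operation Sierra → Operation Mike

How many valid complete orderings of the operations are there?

The operations with no prerequisites are Project Kilo, Operation Sierra; any of them can be placed first.
Systematically extending each partial ordering one operation at a time and counting, there are 102 complete orderings.

102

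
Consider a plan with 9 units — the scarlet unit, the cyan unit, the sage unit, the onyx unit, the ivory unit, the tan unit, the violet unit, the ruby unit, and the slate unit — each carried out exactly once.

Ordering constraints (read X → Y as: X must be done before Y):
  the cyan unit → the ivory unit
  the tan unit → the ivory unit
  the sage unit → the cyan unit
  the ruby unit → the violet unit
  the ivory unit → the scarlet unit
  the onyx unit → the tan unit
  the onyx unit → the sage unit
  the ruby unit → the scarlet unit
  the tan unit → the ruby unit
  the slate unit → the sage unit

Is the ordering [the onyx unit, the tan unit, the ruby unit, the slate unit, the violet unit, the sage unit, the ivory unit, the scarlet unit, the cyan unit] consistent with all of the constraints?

The sequence places the ivory unit ahead of the cyan unit.
That contradicts the constraint that the cyan unit must precede the ivory unit.

No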